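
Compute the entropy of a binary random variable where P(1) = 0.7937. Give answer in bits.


H = -p*log2(p) - (1-p)*log2(1-p). -0.7937*log2(0.7937) = 0.264567; -0.2063*log2(0.2063) = 0.469783. H = 0.264567 + 0.469783 = 0.7344

0.7344 bits


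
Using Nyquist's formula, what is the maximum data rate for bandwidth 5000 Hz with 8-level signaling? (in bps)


Rate = 2 * B * log2(M) = 2 * 5000 * 3.0 = 30000.0

30000.0 bps


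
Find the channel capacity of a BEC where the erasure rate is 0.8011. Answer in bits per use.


C = 1 - epsilon = 1 - 0.8011 = 0.1989

0.1989 bits


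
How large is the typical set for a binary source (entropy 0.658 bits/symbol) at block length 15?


log2|A_typical| = nH = 15 * 0.658 = 9.87, so |A_typical| ~ 2^9.87 = 9.358e+02

9.358e+02


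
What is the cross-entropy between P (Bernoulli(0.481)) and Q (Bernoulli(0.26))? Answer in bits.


H(P,Q) = -p*log2(q) - (1-p)*log2(1-q). -0.481*log2(0.26) = 0.934783; -0.519*log2(0.74) = 0.225455. H(P,Q) = 0.934783 + 0.225455 = 1.1602

1.1602 bits


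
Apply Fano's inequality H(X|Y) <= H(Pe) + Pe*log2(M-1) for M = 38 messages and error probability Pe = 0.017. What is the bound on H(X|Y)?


H(Pe) = -Pe*log2(Pe) - (1-Pe)*log2(1-Pe) = -0.017*log2(0.017) - 0.983*log2(0.983) = 0.099931 + 0.024316 = 0.1242. Pe*log2(M-1) = 0.017*log2(37) = 0.088561. Bound = H(Pe) + Pe*log2(M-1) = 0.099931 + 0.024316 + 0.088561 = 0.2128

0.2128 bits


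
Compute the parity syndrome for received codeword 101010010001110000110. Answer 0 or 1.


Syndrome = XOR of all bits = 1 XOR 0 XOR 1 XOR 0 XOR 1 XOR 0 XOR 0 XOR 1 XOR 0 XOR 0 XOR 0 XOR 1 XOR 1 XOR 1 XOR 0 XOR 0 XOR 0 XOR 0 XOR 1 XOR 1 XOR 0 = 1

1


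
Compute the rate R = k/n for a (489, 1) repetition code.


Rate = k/n = 1/489

1/489


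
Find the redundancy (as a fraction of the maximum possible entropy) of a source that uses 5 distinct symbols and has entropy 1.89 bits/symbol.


H_max = log2(K) = log2(5) = 2.3219 bits/symbol. Redundancy = 1 - H/H_max = 1 - 1.89/2.3219 = 1 - 0.814 = 0.186

0.186


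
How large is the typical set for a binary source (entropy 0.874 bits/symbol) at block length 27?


log2|A_typical| = nH = 27 * 0.874 = 23.598, so |A_typical| ~ 2^23.598 = 1.270e+07

1.270e+07


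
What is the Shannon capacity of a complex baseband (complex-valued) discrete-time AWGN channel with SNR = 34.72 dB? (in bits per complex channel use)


SNR_linear = 10^(34.72/10) = 2964.8314; C = log2(1 + SNR_linear) = log2(1 + 2964.8314) = 11.5342

11.5342 bits/channel use


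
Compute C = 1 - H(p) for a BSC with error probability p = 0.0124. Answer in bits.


H(p) = -p*log2(p) - (1-p)*log2(1-p) = -0.0124*log2(0.0124) - 0.9876*log2(0.9876) = 0.078536 + 0.017778 = 0.0963. C = 1 - H(p) = 1 - 0.0963 = 0.9037

0.9037 bits


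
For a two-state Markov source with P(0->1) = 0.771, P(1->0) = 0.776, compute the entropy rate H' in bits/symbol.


Stationary distribution: pi_0 = p10/(p01+p10) = 0.5016, pi_1 = 0.4984. Entropy rate H' = pi_0*H(p01) + pi_1*H(p10) = 0.5016*0.7763 + 0.4984*0.7674 = 0.7718

0.7718 bits/symbol


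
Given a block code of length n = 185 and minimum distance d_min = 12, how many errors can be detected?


Detection capability = d_min - 1 = 12 - 1 = 11

11 errors


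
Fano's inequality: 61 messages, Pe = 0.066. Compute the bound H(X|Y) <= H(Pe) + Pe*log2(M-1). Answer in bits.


H(Pe) = -Pe*log2(Pe) - (1-Pe)*log2(1-Pe) = -0.066*log2(0.066) - 0.934*log2(0.934) = 0.258812 + 0.092004 = 0.3508. Pe*log2(M-1) = 0.066*log2(60) = 0.389855. Bound = H(Pe) + Pe*log2(M-1) = 0.258812 + 0.092004 + 0.389855 = 0.7407

0.7407 bits


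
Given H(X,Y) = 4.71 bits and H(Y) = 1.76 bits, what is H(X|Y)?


H(X|Y) = H(X,Y) - H(Y) = 4.71 - 1.76 = 2.95

2.95 bits


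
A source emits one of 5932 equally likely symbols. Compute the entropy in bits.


H = log2(n) = log2(5932) = 12.5343

12.5343 bits


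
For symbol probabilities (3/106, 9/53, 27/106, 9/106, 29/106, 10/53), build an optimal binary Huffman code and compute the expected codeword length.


Huffman construction (repeatedly merge the two least-probable nodes; each merge adds 1 bit to every symbol beneath it): 3/106 + 9/106 = 6/53; 6/53 + 9/53 = 15/53; 10/53 + 27/106 = 47/106; 29/106 + 15/53 = 59/106; 47/106 + 59/106 = 1. Resulting codeword lengths (in the order the probabilities were given): (4, 3, 2, 4, 2, 2). L_avg = sum(p_i * l_i) = 3/106*4 + 9/53*3 + 27/106*2 + 9/106*4 + 29/106*2 + 10/53*2 = 127/53 = 2.3962

2.3962 bits


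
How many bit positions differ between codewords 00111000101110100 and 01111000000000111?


Count differing positions: . ^ . . . . . . ^ . ^ ^ ^ . . ^ ^ = 7 differences

7


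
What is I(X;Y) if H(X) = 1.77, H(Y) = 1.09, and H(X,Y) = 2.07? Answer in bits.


I(X;Y) = H(X) + H(Y) - H(X,Y) = 1.77 + 1.09 - 2.07 = 0.79

0.79 bits


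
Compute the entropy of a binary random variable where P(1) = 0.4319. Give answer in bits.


H = -p*log2(p) - (1-p)*log2(1-p). -0.4319*log2(0.4319) = 0.523131; -0.5681*log2(0.5681) = 0.463446. H = 0.523131 + 0.463446 = 0.9866

0.9866 bits


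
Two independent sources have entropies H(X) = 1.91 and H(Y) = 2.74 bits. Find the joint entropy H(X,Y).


For independent variables, H(X,Y) = H(X) + H(Y) = 1.91 + 2.74 = 4.65

4.65 bits


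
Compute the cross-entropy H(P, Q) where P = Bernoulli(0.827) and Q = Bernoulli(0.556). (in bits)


H(P,Q) = -p*log2(q) - (1-p)*log2(1-q). -0.827*log2(0.556) = 0.700339; -0.173*log2(0.444) = 0.202647. H(P,Q) = 0.700339 + 0.202647 = 0.903

0.903 bits


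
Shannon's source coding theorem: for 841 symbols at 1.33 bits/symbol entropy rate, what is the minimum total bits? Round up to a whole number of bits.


Minimum bits >= n * H = 841 * 1.33 = 1118.53, rounded up to a whole number of bits = 1119

1119 bits


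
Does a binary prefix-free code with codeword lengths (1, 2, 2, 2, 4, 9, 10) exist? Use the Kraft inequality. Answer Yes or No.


Kraft sum = sum(2^(-l_i)) = 1.3154, need <= 1. Result: violated (a binary prefix-free code with these lengths cannot exist)

No


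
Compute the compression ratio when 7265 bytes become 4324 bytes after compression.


Ratio = original / compressed = 7265 / 4324 = 1.6802

1.6802


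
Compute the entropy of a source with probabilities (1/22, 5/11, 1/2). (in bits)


H = -sum(p_i * log2(p_i)). Terms: -(1/22)*log2(1/22) = 0.202701; -(5/11)*log2(5/11) = 0.517047; -(1/2)*log2(1/2) = 0.500000. H = 0.202701 + 0.517047 + 0.500000 = 1.2197

1.2197 bits


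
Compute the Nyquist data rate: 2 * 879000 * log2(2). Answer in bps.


Rate = 2 * B * log2(M) = 2 * 879000 * 1.0 = 1758000.0

1758000.0 bps


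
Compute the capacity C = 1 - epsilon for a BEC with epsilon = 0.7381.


C = 1 - epsilon = 1 - 0.7381 = 0.2619

0.2619 bits


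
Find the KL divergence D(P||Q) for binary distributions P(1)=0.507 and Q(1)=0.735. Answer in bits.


KL = p*log2(p/q) + (1-p)*log2((1-p)/(1-q)) = 0.507*log2(0.507/0.735) + 0.493*log2(0.493/0.265) = 0.1699

0.1699 bits


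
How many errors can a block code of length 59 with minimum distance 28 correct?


Correction capability = floor((d-1)/2) = floor((28-1)/2) = 13

13 errors


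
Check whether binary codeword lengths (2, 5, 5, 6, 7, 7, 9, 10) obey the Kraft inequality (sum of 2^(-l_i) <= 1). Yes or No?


Kraft sum = sum(2^(-l_i)) = 0.3467, need <= 1. Result: satisfied (a binary prefix-free code with these lengths exists)

Yes


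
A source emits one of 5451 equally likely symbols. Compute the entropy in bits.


H = log2(n) = log2(5451) = 12.4123

12.4123 bits


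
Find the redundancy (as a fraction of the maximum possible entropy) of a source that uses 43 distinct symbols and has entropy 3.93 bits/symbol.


H_max = log2(K) = log2(43) = 5.4263 bits/symbol. Redundancy = 1 - H/H_max = 1 - 3.93/5.4263 = 1 - 0.7243 = 0.2757

0.2757


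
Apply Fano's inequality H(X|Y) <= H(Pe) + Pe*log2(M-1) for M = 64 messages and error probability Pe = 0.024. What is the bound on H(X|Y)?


H(Pe) = -Pe*log2(Pe) - (1-Pe)*log2(1-Pe) = -0.024*log2(0.024) - 0.976*log2(0.976) = 0.129140 + 0.034206 = 0.1633. Pe*log2(M-1) = 0.024*log2(63) = 0.143455. Bound = H(Pe) + Pe*log2(M-1) = 0.129140 + 0.034206 + 0.143455 = 0.3068

0.3068 bits


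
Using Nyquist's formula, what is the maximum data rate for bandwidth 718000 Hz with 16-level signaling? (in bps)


Rate = 2 * B * log2(M) = 2 * 718000 * 4.0 = 5744000.0

5744000.0 bps


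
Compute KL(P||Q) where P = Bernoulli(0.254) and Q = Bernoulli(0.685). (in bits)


KL = p*log2(p/q) + (1-p)*log2((1-p)/(1-q)) = 0.254*log2(0.254/0.685) + 0.746*log2(0.746/0.315) = 0.5643

0.5643 bits


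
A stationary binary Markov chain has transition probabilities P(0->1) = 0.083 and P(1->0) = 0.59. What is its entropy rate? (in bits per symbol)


Stationary distribution: pi_0 = p10/(p01+p10) = 0.8767, pi_1 = 0.1233. Entropy rate H' = pi_0*H(p01) + pi_1*H(p10) = 0.8767*0.4127 + 0.1233*0.9765 = 0.4822

0.4822 bits/symbol


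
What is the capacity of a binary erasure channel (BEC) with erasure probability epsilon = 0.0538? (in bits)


C = 1 - epsilon = 1 - 0.0538 = 0.9462

0.9462 bits


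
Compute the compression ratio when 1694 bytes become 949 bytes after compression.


Ratio = original / compressed = 1694 / 949 = 1.785

1.785


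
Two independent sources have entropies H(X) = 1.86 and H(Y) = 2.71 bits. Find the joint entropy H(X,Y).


For independent variables, H(X,Y) = H(X) + H(Y) = 1.86 + 2.71 = 4.57

4.57 bits


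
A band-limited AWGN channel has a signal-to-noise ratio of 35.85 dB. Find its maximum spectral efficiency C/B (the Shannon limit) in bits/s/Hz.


SNR_linear = 10^(35.85/10) = 3845.9178; C/B = log2(1 + SNR_linear) = log2(1 + 3845.9178) = 11.9095

11.9095 bits/s/Hz


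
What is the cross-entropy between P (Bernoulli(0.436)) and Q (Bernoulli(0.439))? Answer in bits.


H(P,Q) = -p*log2(q) - (1-p)*log2(1-q). -0.436*log2(0.439) = 0.517840; -0.564*log2(0.561) = 0.470335. H(P,Q) = 0.517840 + 0.470335 = 0.9882

0.9882 bits


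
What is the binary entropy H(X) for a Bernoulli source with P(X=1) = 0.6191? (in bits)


H = -p*log2(p) - (1-p)*log2(1-p). -0.6191*log2(0.6191) = 0.428266; -0.3809*log2(0.3809) = 0.530409. H = 0.428266 + 0.530409 = 0.9587

0.9587 bits


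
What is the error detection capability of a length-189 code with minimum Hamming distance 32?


Detection capability = d_min - 1 = 32 - 1 = 31

31 errors


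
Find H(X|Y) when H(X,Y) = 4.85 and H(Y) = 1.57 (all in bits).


H(X|Y) = H(X,Y) - H(Y) = 4.85 - 1.57 = 3.28

3.28 bits


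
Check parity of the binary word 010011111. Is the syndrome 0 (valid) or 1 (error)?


Syndrome = XOR of all bits = 0 XOR 1 XOR 0 XOR 0 XOR 1 XOR 1 XOR 1 XOR 1 XOR 1 = 0

0


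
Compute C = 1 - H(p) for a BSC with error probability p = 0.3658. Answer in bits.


H(p) = -p*log2(p) - (1-p)*log2(1-p) = -0.3658*log2(0.3658) - 0.6342*log2(0.6342) = 0.530729 + 0.416663 = 0.9474. C = 1 - H(p) = 1 - 0.9474 = 0.0526

0.0526 bits


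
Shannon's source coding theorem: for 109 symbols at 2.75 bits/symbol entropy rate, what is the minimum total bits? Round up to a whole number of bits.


Minimum bits >= n * H = 109 * 2.75 = 299.75, rounded up to a whole number of bits = 300

300 bits


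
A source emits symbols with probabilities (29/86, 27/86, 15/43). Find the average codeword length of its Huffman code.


Huffman construction (repeatedly merge the two least-probable nodes; each merge adds 1 bit to every symbol beneath it): 27/86 + 29/86 = 28/43; 15/43 + 28/43 = 1. Resulting codeword lengths (in the order the probabilities were given): (2, 2, 1). L_avg = sum(p_i * l_i) = 29/86*2 + 27/86*2 + 15/43*1 = 71/43 = 1.6512

1.6512 bits


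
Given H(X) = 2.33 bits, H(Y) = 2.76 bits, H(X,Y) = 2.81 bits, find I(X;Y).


I(X;Y) = H(X) + H(Y) - H(X,Y) = 2.33 + 2.76 - 2.81 = 2.28

2.28 bits


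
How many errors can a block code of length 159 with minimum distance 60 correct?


Correction capability = floor((d-1)/2) = floor((60-1)/2) = 29

29 errors


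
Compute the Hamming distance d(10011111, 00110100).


Count differing positions: ^ . ^ . ^ . ^ ^ = 5 differences

5


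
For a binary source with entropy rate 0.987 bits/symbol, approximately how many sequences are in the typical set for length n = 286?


log2|A_typical| = nH = 286 * 0.987 = 282.282, so |A_typical| ~ 2^282.282 = 9.448e+84

9.448e+84


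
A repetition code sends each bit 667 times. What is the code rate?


Rate = k/n = 1/667

1/667


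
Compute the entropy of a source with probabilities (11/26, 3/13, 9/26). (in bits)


H = -sum(p_i * log2(p_i)). Terms: -(11/26)*log2(11/26) = 0.525042; -(3/13)*log2(3/13) = 0.488187; -(9/26)*log2(9/26) = 0.529794. H = 0.525042 + 0.488187 + 0.529794 = 1.543

1.543 bits


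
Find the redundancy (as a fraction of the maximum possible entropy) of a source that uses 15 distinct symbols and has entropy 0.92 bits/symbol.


H_max = log2(K) = log2(15) = 3.9069 bits/symbol. Redundancy = 1 - H/H_max = 1 - 0.92/3.9069 = 1 - 0.2355 = 0.7645

0.7645


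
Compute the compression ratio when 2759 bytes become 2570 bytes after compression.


Ratio = original / compressed = 2759 / 2570 = 1.0735

1.0735


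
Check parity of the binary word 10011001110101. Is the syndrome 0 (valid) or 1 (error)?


Syndrome = XOR of all bits = 1 XOR 0 XOR 0 XOR 1 XOR 1 XOR 0 XOR 0 XOR 1 XOR 1 XOR 1 XOR 0 XOR 1 XOR 0 XOR 1 = 0

0


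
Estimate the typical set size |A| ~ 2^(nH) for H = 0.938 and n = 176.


log2|A_typical| = nH = 176 * 0.938 = 165.088, so |A_typical| ~ 2^165.088 = 4.971e+49

4.971e+49


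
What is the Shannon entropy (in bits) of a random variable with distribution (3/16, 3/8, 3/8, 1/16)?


H = -sum(p_i * log2(p_i)). Terms: -(3/16)*log2(3/16) = 0.452820; -(3/8)*log2(3/8) = 0.530639; -(3/8)*log2(3/8) = 0.530639; -(1/16)*log2(1/16) = 0.250000. H = 0.452820 + 0.530639 + 0.530639 + 0.250000 = 1.7641

1.7641 bits


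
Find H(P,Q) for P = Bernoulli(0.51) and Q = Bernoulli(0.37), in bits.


H(P,Q) = -p*log2(q) - (1-p)*log2(1-q). -0.51*log2(0.37) = 0.731545; -0.49*log2(0.63) = 0.326622. H(P,Q) = 0.731545 + 0.326622 = 1.0582

1.0582 bits


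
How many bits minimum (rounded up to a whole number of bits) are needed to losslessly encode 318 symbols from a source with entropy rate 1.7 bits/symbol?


Minimum bits >= n * H = 318 * 1.7 = 540.6, rounded up to a whole number of bits = 541

541 bits


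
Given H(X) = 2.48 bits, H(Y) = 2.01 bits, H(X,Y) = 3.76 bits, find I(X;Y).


I(X;Y) = H(X) + H(Y) - H(X,Y) = 2.48 + 2.01 - 3.76 = 0.73

0.73 bits


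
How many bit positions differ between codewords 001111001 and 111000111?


Count differing positions: ^ ^ . ^ ^ ^ ^ ^ . = 7 differences

7


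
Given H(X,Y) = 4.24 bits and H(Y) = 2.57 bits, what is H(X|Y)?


H(X|Y) = H(X,Y) - H(Y) = 4.24 - 2.57 = 1.67

1.67 bits


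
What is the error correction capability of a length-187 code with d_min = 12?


Correction capability = floor((d-1)/2) = floor((12-1)/2) = 5

5 errors


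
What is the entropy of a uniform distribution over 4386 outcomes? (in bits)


H = log2(n) = log2(4386) = 12.0987

12.0987 bits


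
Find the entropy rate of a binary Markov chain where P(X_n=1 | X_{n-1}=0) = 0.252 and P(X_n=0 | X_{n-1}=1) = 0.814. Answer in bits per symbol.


Stationary distribution: pi_0 = p10/(p01+p10) = 0.7636, pi_1 = 0.2364. Entropy rate H' = pi_0*H(p01) + pi_1*H(p10) = 0.7636*0.8144 + 0.2364*0.693 = 0.7857

0.7857 bits/symbol


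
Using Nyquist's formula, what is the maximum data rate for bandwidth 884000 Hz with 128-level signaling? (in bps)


Rate = 2 * B * log2(M) = 2 * 884000 * 7.0 = 12376000.0

12376000.0 bps


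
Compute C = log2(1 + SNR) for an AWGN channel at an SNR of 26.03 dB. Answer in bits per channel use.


SNR_linear = 10^(26.03/10) = 400.8667; C = log2(1 + SNR_linear) = log2(1 + 400.8667) = 8.6506

8.6506 bits/channel use


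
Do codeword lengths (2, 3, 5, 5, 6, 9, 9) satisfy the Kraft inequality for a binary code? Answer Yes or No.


Kraft sum = sum(2^(-l_i)) = 0.457, need <= 1. Result: satisfied (a binary prefix-free code with these lengths exists)

Yes


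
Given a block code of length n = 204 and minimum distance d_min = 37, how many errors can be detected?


Detection capability = d_min - 1 = 37 - 1 = 36

36 errors


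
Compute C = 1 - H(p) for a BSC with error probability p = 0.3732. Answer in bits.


H(p) = -p*log2(p) - (1-p)*log2(1-p) = -0.3732*log2(0.3732) - 0.6268*log2(0.6268) = 0.530683 + 0.422415 = 0.9531. C = 1 - H(p) = 1 - 0.9531 = 0.0469

0.0469 bits


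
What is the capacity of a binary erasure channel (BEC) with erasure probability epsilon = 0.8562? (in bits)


C = 1 - epsilon = 1 - 0.8562 = 0.1438

0.1438 bits


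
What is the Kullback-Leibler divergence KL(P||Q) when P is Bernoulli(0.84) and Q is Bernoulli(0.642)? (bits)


KL = p*log2(p/q) + (1-p)*log2((1-p)/(1-q)) = 0.84*log2(0.84/0.642) + 0.16*log2(0.16/0.358) = 0.1399

0.1399 bits


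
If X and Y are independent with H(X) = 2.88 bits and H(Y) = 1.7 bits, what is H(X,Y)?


For independent variables, H(X,Y) = H(X) + H(Y) = 2.88 + 1.7 = 4.58

4.58 bits


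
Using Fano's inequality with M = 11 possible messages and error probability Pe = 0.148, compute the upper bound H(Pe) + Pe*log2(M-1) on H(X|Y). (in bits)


H(Pe) = -Pe*log2(Pe) - (1-Pe)*log2(1-Pe) = -0.148*log2(0.148) - 0.852*log2(0.852) = 0.407937 + 0.196876 = 0.6048. Pe*log2(M-1) = 0.148*log2(10) = 0.491645. Bound = H(Pe) + Pe*log2(M-1) = 0.407937 + 0.196876 + 0.491645 = 1.0965

1.0965 bits


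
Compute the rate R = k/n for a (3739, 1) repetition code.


Rate = k/n = 1/3739

1/3739


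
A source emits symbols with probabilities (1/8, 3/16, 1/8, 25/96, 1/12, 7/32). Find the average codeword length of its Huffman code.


Huffman construction (repeatedly merge the two least-probable nodes; each merge adds 1 bit to every symbol beneath it): 1/12 + 1/8 = 5/24; 1/8 + 3/16 = 5/16; 5/24 + 7/32 = 41/96; 25/96 + 5/16 = 55/96; 41/96 + 55/96 = 1. Resulting codeword lengths (in the order the probabilities were given): (3, 3, 3, 2, 3, 2). L_avg = sum(p_i * l_i) = 1/8*3 + 3/16*3 + 1/8*3 + 25/96*2 + 1/12*3 + 7/32*2 = 121/48 = 2.5208

2.5208 bits


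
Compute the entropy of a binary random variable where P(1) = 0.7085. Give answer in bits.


H = -p*log2(p) - (1-p)*log2(1-p). -0.7085*log2(0.7085) = 0.352238; -0.2915*log2(0.2915) = 0.518413. H = 0.352238 + 0.518413 = 0.8707

0.8707 bits


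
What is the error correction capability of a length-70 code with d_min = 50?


Correction capability = floor((d-1)/2) = floor((50-1)/2) = 24

24 errors


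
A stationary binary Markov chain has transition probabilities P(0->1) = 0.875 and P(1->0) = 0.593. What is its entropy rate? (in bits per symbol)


Stationary distribution: pi_0 = p10/(p01+p10) = 0.404, pi_1 = 0.596. Entropy rate H' = pi_0*H(p01) + pi_1*H(p10) = 0.404*0.5436 + 0.596*0.9749 = 0.8007

0.8007 bits/symbol


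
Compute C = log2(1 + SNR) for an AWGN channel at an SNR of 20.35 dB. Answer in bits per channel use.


SNR_linear = 10^(20.35/10) = 108.3927; C = log2(1 + SNR_linear) = log2(1 + 108.3927) = 6.7734

6.7734 bits/channel use


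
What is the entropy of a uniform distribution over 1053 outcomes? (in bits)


H = log2(n) = log2(1053) = 10.0403

10.0403 bits


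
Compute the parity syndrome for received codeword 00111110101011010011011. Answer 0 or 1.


Syndrome = XOR of all bits = 0 XOR 0 XOR 1 XOR 1 XOR 1 XOR 1 XOR 1 XOR 0 XOR 1 XOR 0 XOR 1 XOR 0 XOR 1 XOR 1 XOR 0 XOR 1 XOR 0 XOR 0 XOR 1 XOR 1 XOR 0 XOR 1 XOR 1 = 0

0


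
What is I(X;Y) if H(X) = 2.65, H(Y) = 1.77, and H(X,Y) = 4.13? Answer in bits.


I(X;Y) = H(X) + H(Y) - H(X,Y) = 2.65 + 1.77 - 4.13 = 0.29

0.29 bits


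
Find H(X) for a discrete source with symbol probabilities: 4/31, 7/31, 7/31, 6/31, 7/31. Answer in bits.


H = -sum(p_i * log2(p_i)). Terms: -(4/31)*log2(4/31) = 0.381187; -(7/31)*log2(7/31) = 0.484771; -(7/31)*log2(7/31) = 0.484771; -(6/31)*log2(6/31) = 0.458561; -(7/31)*log2(7/31) = 0.484771. H = 0.381187 + 0.484771 + 0.484771 + 0.458561 + 0.484771 = 2.2941

2.2941 bits


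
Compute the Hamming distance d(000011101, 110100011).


Count differing positions: ^ ^ . ^ ^ ^ ^ ^ . = 7 differences

7


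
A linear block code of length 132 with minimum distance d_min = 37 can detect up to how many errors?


Detection capability = d_min - 1 = 37 - 1 = 36

36 errors


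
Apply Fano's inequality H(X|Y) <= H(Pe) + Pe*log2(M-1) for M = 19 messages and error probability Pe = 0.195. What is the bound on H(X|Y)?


H(Pe) = -Pe*log2(Pe) - (1-Pe)*log2(1-Pe) = -0.195*log2(0.195) - 0.805*log2(0.805) = 0.459899 + 0.251916 = 0.7118. Pe*log2(M-1) = 0.195*log2(18) = 0.813135. Bound = H(Pe) + Pe*log2(M-1) = 0.459899 + 0.251916 + 0.813135 = 1.525

1.525 bits


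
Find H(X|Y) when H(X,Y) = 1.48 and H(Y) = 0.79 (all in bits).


H(X|Y) = H(X,Y) - H(Y) = 1.48 - 0.79 = 0.69

0.69 bits


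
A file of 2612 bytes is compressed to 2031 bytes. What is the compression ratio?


Ratio = original / compressed = 2612 / 2031 = 1.2861

1.2861


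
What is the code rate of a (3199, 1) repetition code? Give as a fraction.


Rate = k/n = 1/3199

1/3199


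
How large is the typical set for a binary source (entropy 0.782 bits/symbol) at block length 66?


log2|A_typical| = nH = 66 * 0.782 = 51.612, so |A_typical| ~ 2^51.612 = 3.442e+15

3.442e+15


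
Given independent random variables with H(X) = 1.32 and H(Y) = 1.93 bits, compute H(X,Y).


For independent variables, H(X,Y) = H(X) + H(Y) = 1.32 + 1.93 = 3.25

3.25 bits


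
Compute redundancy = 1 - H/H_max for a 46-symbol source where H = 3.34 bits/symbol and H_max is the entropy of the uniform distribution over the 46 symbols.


H_max = log2(K) = log2(46) = 5.5236 bits/symbol. Redundancy = 1 - H/H_max = 1 - 3.34/5.5236 = 1 - 0.6047 = 0.3953

0.3953


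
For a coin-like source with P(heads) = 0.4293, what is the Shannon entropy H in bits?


H = -p*log2(p) - (1-p)*log2(1-p). -0.4293*log2(0.4293) = 0.523721; -0.5707*log2(0.5707) = 0.461808. H = 0.523721 + 0.461808 = 0.9855

0.9855 bits


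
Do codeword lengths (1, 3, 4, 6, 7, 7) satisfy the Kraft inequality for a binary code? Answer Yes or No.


Kraft sum = sum(2^(-l_i)) = 0.7188, need <= 1. Result: satisfied (a binary prefix-free code with these lengths exists)

Yes


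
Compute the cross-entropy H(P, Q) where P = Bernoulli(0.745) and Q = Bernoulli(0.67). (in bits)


H(P,Q) = -p*log2(q) - (1-p)*log2(1-q). -0.745*log2(0.67) = 0.430436; -0.255*log2(0.33) = 0.407863. H(P,Q) = 0.430436 + 0.407863 = 0.8383

0.8383 bits


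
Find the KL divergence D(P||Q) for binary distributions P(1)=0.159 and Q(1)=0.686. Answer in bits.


KL = p*log2(p/q) + (1-p)*log2((1-p)/(1-q)) = 0.159*log2(0.159/0.686) + 0.841*log2(0.841/0.314) = 0.86

0.86 bits


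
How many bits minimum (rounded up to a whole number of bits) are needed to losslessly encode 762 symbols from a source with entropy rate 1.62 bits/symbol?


Minimum bits >= n * H = 762 * 1.62 = 1234.44, rounded up to a whole number of bits = 1235

1235 bits


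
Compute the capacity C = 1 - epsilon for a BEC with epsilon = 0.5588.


C = 1 - epsilon = 1 - 0.5588 = 0.4412

0.4412 bits


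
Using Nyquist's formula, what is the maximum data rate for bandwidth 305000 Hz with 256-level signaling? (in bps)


Rate = 2 * B * log2(M) = 2 * 305000 * 8.0 = 4880000.0

4880000.0 bps


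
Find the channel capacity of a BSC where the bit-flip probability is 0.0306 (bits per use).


H(p) = -p*log2(p) - (1-p)*log2(1-p) = -0.0306*log2(0.0306) - 0.9694*log2(0.9694) = 0.153928 + 0.043464 = 0.1974. C = 1 - H(p) = 1 - 0.1974 = 0.8026

0.8026 bits


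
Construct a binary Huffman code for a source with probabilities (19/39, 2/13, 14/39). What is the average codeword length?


Huffman construction (repeatedly merge the two least-probable nodes; each merge adds 1 bit to every symbol beneath it): 2/13 + 14/39 = 20/39; 19/39 + 20/39 = 1. Resulting codeword lengths (in the order the probabilities were given): (1, 2, 2). L_avg = sum(p_i * l_i) = 19/39*1 + 2/13*2 + 14/39*2 = 59/39 = 1.5128

1.5128 bits


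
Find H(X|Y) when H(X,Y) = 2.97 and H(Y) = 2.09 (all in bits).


H(X|Y) = H(X,Y) - H(Y) = 2.97 - 2.09 = 0.88

0.88 bits


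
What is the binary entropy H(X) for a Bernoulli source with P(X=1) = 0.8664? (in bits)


H = -p*log2(p) - (1-p)*log2(1-p). -0.8664*log2(0.8664) = 0.179254; -0.1336*log2(0.1336) = 0.387975. H = 0.179254 + 0.387975 = 0.5672

0.5672 bits


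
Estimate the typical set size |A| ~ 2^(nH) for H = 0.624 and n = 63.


log2|A_typical| = nH = 63 * 0.624 = 39.312, so |A_typical| ~ 2^39.312 = 6.825e+11

6.825e+11


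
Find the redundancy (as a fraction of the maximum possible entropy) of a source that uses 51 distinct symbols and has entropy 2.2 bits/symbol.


H_max = log2(K) = log2(51) = 5.6724 bits/symbol. Redundancy = 1 - H/H_max = 1 - 2.2/5.6724 = 1 - 0.3878 = 0.6122

0.6122


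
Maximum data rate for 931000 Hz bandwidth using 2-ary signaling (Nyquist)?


Rate = 2 * B * log2(M) = 2 * 931000 * 1.0 = 1862000.0

1862000.0 bps


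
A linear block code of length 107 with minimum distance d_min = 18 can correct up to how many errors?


Correction capability = floor((d-1)/2) = floor((18-1)/2) = 8

8 errors


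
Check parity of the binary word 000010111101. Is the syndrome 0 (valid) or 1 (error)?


Syndrome = XOR of all bits = 0 XOR 0 XOR 0 XOR 0 XOR 1 XOR 0 XOR 1 XOR 1 XOR 1 XOR 1 XOR 0 XOR 1 = 0

0


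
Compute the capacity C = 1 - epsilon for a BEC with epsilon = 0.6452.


C = 1 - epsilon = 1 - 0.6452 = 0.3548

0.3548 bits


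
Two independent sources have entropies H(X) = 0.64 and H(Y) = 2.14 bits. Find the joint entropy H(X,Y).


For independent variables, H(X,Y) = H(X) + H(Y) = 0.64 + 2.14 = 2.78

2.78 bits


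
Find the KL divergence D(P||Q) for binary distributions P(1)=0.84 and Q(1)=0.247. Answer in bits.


KL = p*log2(p/q) + (1-p)*log2((1-p)/(1-q)) = 0.84*log2(0.84/0.247) + 0.16*log2(0.16/0.753) = 1.1258

1.1258 bits


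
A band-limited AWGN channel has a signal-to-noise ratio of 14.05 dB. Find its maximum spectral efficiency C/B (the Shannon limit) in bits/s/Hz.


SNR_linear = 10^(14.05/10) = 25.4097; C/B = log2(1 + SNR_linear) = log2(1 + 25.4097) = 4.723

4.723 bits/s/Hz


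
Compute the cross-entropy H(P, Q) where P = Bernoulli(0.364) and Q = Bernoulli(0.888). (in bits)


H(P,Q) = -p*log2(q) - (1-p)*log2(1-q). -0.364*log2(0.888) = 0.062378; -0.636*log2(0.112) = 2.008761. H(P,Q) = 0.062378 + 2.008761 = 2.0711

2.0711 bits


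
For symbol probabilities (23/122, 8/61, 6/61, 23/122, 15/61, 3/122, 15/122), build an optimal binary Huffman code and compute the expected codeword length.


Huffman construction (repeatedly merge the two least-probable nodes; each merge adds 1 bit to every symbol beneath it): 3/122 + 6/61 = 15/122; 15/122 + 15/122 = 15/61; 8/61 + 23/122 = 39/122; 23/122 + 15/61 = 53/122; 15/61 + 39/122 = 69/122; 53/122 + 69/122 = 1. Resulting codeword lengths (in the order the probabilities were given): (3, 3, 4, 2, 2, 4, 3). L_avg = sum(p_i * l_i) = 23/122*3 + 8/61*3 + 6/61*4 + 23/122*2 + 15/61*2 + 3/122*4 + 15/122*3 = 164/61 = 2.6885

2.6885 bits


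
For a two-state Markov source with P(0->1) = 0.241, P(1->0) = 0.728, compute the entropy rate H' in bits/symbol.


Stationary distribution: pi_0 = p10/(p01+p10) = 0.7513, pi_1 = 0.2487. Entropy rate H' = pi_0*H(p01) + pi_1*H(p10) = 0.7513*0.7967 + 0.2487*0.8443 = 0.8085

0.8085 bits/symbol


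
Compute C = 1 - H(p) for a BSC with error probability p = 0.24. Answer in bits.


H(p) = -p*log2(p) - (1-p)*log2(1-p) = -0.24*log2(0.24) - 0.76*log2(0.76) = 0.494134 + 0.300906 = 0.795. C = 1 - H(p) = 1 - 0.795 = 0.205

0.205 bits


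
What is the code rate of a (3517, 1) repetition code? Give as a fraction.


Rate = k/n = 1/3517

1/3517


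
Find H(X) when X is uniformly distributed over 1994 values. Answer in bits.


H = log2(n) = log2(1994) = 10.9614

10.9614 bits


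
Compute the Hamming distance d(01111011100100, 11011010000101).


Count differing positions: ^ . ^ . . . . ^ ^ . . . . ^ = 5 differences

5


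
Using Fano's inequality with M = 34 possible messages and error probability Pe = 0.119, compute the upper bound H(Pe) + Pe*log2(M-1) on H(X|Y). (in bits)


H(Pe) = -Pe*log2(Pe) - (1-Pe)*log2(1-Pe) = -0.119*log2(0.119) - 0.881*log2(0.881) = 0.365445 + 0.161035 = 0.5265. Pe*log2(M-1) = 0.119*log2(33) = 0.600283. Bound = H(Pe) + Pe*log2(M-1) = 0.365445 + 0.161035 + 0.600283 = 1.1268

1.1268 bits


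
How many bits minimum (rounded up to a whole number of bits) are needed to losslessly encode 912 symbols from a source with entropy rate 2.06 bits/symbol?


Minimum bits >= n * H = 912 * 2.06 = 1878.72, rounded up to a whole number of bits = 1879

1879 bits


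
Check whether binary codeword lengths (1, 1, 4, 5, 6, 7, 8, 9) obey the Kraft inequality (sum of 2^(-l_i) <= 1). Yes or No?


Kraft sum = sum(2^(-l_i)) = 1.123, need <= 1. Result: violated (a binary prefix-free code with these lengths cannot exist)

No


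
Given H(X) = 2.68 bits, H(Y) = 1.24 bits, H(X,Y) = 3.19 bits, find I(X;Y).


I(X;Y) = H(X) + H(Y) - H(X,Y) = 2.68 + 1.24 - 3.19 = 0.73

0.73 bits


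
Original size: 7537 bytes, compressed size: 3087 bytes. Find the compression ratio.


Ratio = original / compressed = 7537 / 3087 = 2.4415

2.4415


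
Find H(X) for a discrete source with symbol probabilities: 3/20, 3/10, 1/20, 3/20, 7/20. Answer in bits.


H = -sum(p_i * log2(p_i)). Terms: -(3/20)*log2(3/20) = 0.410545; -(3/10)*log2(3/10) = 0.521090; -(1/20)*log2(1/20) = 0.216096; -(3/20)*log2(3/20) = 0.410545; -(7/20)*log2(7/20) = 0.530101. H = 0.410545 + 0.521090 + 0.216096 + 0.410545 + 0.530101 = 2.0884

2.0884 bits


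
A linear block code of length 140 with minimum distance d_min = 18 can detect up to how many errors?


Detection capability = d_min - 1 = 18 - 1 = 17

17 errors


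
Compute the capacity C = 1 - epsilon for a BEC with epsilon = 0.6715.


C = 1 - epsilon = 1 - 0.6715 = 0.3285

0.3285 bits


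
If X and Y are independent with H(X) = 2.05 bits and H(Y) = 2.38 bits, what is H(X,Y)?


For independent variables, H(X,Y) = H(X) + H(Y) = 2.05 + 2.38 = 4.43

4.43 bits


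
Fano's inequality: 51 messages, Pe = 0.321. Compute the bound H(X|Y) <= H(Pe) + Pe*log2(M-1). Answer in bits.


H(Pe) = -Pe*log2(Pe) - (1-Pe)*log2(1-Pe) = -0.321*log2(0.321) - 0.679*log2(0.679) = 0.526233 + 0.379233 = 0.9055. Pe*log2(M-1) = 0.321*log2(50) = 1.811678. Bound = H(Pe) + Pe*log2(M-1) = 0.526233 + 0.379233 + 1.811678 = 2.7171

2.7171 bits


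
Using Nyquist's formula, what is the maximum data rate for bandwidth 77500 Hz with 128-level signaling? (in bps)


Rate = 2 * B * log2(M) = 2 * 77500 * 7.0 = 1085000.0

1085000.0 bps


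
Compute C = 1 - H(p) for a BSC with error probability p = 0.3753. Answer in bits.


H(p) = -p*log2(p) - (1-p)*log2(1-p) = -0.3753*log2(0.3753) - 0.6247*log2(0.6247) = 0.530631 + 0.424024 = 0.9547. C = 1 - H(p) = 1 - 0.9547 = 0.0453

0.0453 bits


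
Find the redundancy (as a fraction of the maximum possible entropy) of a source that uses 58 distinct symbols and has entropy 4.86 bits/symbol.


H_max = log2(K) = log2(58) = 5.858 bits/symbol. Redundancy = 1 - H/H_max = 1 - 4.86/5.858 = 1 - 0.8296 = 0.1704

0.1704


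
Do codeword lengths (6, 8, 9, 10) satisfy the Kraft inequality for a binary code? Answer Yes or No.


Kraft sum = sum(2^(-l_i)) = 0.0225, need <= 1. Result: satisfied (a binary prefix-free code with these lengths exists)

Yes


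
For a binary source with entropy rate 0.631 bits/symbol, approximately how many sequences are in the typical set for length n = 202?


log2|A_typical| = nH = 202 * 0.631 = 127.462, so |A_typical| ~ 2^127.462 = 2.344e+38

2.344e+38


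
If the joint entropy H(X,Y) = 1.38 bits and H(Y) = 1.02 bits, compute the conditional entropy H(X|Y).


H(X|Y) = H(X,Y) - H(Y) = 1.38 - 1.02 = 0.36

0.36 bits


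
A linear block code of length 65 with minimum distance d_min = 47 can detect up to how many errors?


Detection capability = d_min - 1 = 47 - 1 = 46

46 errors


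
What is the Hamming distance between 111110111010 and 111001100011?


Count differing positions: . . . ^ ^ ^ . ^ ^ . . ^ = 6 differences

6


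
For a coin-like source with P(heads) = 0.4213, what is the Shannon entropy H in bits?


H = -p*log2(p) - (1-p)*log2(1-p). -0.4213*log2(0.4213) = 0.525395; -0.5787*log2(0.5787) = 0.456659. H = 0.525395 + 0.456659 = 0.9821

0.9821 bits


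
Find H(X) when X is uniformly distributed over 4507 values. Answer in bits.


H = log2(n) = log2(4507) = 12.138

12.138 bits


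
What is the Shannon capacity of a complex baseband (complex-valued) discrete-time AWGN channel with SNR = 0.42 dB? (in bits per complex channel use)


SNR_linear = 10^(0.42/10) = 1.1015; C = log2(1 + SNR_linear) = log2(1 + 1.1015) = 1.0714

1.0714 bits/channel use


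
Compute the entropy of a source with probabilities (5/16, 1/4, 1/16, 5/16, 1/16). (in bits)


H = -sum(p_i * log2(p_i)). Terms: -(5/16)*log2(5/16) = 0.524397; -(1/4)*log2(1/4) = 0.500000; -(1/16)*log2(1/16) = 0.250000; -(5/16)*log2(5/16) = 0.524397; -(1/16)*log2(1/16) = 0.250000. H = 0.524397 + 0.500000 + 0.250000 + 0.524397 + 0.250000 = 2.0488

2.0488 bits


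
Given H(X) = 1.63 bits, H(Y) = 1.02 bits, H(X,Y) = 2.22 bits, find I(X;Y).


I(X;Y) = H(X) + H(Y) - H(X,Y) = 1.63 + 1.02 - 2.22 = 0.43

0.43 bits


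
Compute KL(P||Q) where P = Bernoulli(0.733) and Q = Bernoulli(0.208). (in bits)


KL = p*log2(p/q) + (1-p)*log2((1-p)/(1-q)) = 0.733*log2(0.733/0.208) + 0.267*log2(0.267/0.792) = 0.9132

0.9132 bits


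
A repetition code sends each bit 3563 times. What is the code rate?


Rate = k/n = 1/3563

1/3563


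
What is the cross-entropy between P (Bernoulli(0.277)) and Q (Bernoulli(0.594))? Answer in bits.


H(P,Q) = -p*log2(q) - (1-p)*log2(1-q). -0.277*log2(0.594) = 0.208156; -0.723*log2(0.406) = 0.940224. H(P,Q) = 0.208156 + 0.940224 = 1.1484

1.1484 bits


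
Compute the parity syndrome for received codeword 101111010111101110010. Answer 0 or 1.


Syndrome = XOR of all bits = 1 XOR 0 XOR 1 XOR 1 XOR 1 XOR 1 XOR 0 XOR 1 XOR 0 XOR 1 XOR 1 XOR 1 XOR 1 XOR 0 XOR 1 XOR 1 XOR 1 XOR 0 XOR 0 XOR 1 XOR 0 = 0

0


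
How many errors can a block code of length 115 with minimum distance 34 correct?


Correction capability = floor((d-1)/2) = floor((34-1)/2) = 16

16 errors


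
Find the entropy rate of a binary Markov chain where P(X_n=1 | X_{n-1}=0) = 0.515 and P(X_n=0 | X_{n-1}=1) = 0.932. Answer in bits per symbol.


Stationary distribution: pi_0 = p10/(p01+p10) = 0.6441, pi_1 = 0.3559. Entropy rate H' = pi_0*H(p01) + pi_1*H(p10) = 0.6441*0.9994 + 0.3559*0.3584 = 0.7712

0.7712 bits/symbol


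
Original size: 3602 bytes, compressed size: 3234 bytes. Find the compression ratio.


Ratio = original / compressed = 3602 / 3234 = 1.1138

1.1138


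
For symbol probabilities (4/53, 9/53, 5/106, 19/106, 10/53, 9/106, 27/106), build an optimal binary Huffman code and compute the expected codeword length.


Huffman construction (repeatedly merge the two least-probable nodes; each merge adds 1 bit to every symbol beneath it): 5/106 + 4/53 = 13/106; 9/106 + 13/106 = 11/53; 9/53 + 19/106 = 37/106; 10/53 + 11/53 = 21/53; 27/106 + 37/106 = 32/53; 21/53 + 32/53 = 1. Resulting codeword lengths (in the order the probabilities were given): (4, 3, 4, 3, 2, 3, 2). L_avg = sum(p_i * l_i) = 4/53*4 + 9/53*3 + 5/106*4 + 19/106*3 + 10/53*2 + 9/106*3 + 27/106*2 = 142/53 = 2.6792

2.6792 bits


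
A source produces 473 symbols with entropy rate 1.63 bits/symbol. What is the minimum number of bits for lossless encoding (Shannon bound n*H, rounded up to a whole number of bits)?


Minimum bits >= n * H = 473 * 1.63 = 770.99, rounded up to a whole number of bits = 771

771 bits


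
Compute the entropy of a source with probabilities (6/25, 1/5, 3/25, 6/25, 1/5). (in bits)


H = -sum(p_i * log2(p_i)). Terms: -(6/25)*log2(6/25) = 0.494134; -(1/5)*log2(1/5) = 0.464386; -(3/25)*log2(3/25) = 0.367067; -(6/25)*log2(6/25) = 0.494134; -(1/5)*log2(1/5) = 0.464386. H = 0.494134 + 0.464386 + 0.367067 + 0.494134 + 0.464386 = 2.2841

2.2841 bits


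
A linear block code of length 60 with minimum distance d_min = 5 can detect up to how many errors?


Detection capability = d_min - 1 = 5 - 1 = 4

4 errors


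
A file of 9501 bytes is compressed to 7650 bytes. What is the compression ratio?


Ratio = original / compressed = 9501 / 7650 = 1.242

1.242


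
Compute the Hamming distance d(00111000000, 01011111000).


Count differing positions: . ^ ^ . . ^ ^ ^ . . . = 5 differences

5


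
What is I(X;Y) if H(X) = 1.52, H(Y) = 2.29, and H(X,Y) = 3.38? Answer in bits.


I(X;Y) = H(X) + H(Y) - H(X,Y) = 1.52 + 2.29 - 3.38 = 0.43

0.43 bits


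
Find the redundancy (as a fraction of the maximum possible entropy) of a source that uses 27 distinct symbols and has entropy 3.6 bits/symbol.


H_max = log2(K) = log2(27) = 4.7549 bits/symbol. Redundancy = 1 - H/H_max = 1 - 3.6/4.7549 = 1 - 0.7571 = 0.2429

0.2429


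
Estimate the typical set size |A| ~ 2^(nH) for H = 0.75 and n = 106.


log2|A_typical| = nH = 106 * 0.75 = 79.5, so |A_typical| ~ 2^79.5 = 8.548e+23

8.548e+23


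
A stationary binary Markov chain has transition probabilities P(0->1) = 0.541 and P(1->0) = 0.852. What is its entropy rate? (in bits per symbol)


Stationary distribution: pi_0 = p10/(p01+p10) = 0.6116, pi_1 = 0.3884. Entropy rate H' = pi_0*H(p01) + pi_1*H(p10) = 0.6116*0.9951 + 0.3884*0.6048 = 0.8436

0.8436 bits/symbol


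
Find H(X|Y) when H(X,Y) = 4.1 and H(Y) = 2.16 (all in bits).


H(X|Y) = H(X,Y) - H(Y) = 4.1 - 2.16 = 1.94

1.94 bits


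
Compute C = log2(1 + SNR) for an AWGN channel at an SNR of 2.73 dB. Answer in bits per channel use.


SNR_linear = 10^(2.73/10) = 1.875; C = log2(1 + SNR_linear) = log2(1 + 1.875) = 1.5236

1.5236 bits/channel use


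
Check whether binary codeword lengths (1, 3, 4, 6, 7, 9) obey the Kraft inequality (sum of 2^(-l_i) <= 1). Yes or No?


Kraft sum = sum(2^(-l_i)) = 0.7129, need <= 1. Result: satisfied (a binary prefix-free code with these lengths exists)

Yes


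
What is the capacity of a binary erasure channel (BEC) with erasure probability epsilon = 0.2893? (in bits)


C = 1 - epsilon = 1 - 0.2893 = 0.7107

0.7107 bits


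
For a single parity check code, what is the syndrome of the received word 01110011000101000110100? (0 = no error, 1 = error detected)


Syndrome = XOR of all bits = 0 XOR 1 XOR 1 XOR 1 XOR 0 XOR 0 XOR 1 XOR 1 XOR 0 XOR 0 XOR 0 XOR 1 XOR 0 XOR 1 XOR 0 XOR 0 XOR 0 XOR 1 XOR 1 XOR 0 XOR 1 XOR 0 XOR 0 = 0

0


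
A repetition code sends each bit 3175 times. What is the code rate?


Rate = k/n = 1/3175

1/3175


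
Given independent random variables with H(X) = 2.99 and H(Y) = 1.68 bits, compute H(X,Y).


For independent variables, H(X,Y) = H(X) + H(Y) = 2.99 + 1.68 = 4.67

4.67 bits


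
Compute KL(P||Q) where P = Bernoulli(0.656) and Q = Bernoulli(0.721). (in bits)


KL = p*log2(p/q) + (1-p)*log2((1-p)/(1-q)) = 0.656*log2(0.656/0.721) + 0.344*log2(0.344/0.279) = 0.0145

0.0145 bits


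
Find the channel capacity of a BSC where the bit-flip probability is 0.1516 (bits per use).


H(p) = -p*log2(p) - (1-p)*log2(1-p) = -0.1516*log2(0.1516) - 0.8484*log2(0.8484) = 0.412603 + 0.201226 = 0.6138. C = 1 - H(p) = 1 - 0.6138 = 0.3862

0.3862 bits
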